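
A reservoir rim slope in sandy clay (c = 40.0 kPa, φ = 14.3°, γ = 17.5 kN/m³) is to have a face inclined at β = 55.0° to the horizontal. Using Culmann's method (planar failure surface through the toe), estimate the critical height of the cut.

H_c = 30.01 m

Culmann's analysis gives the critical failure plane at α_cr = (β + φ)/2 = (55.0 + 14.3)/2 = 34.6°, and the critical height
H_c = (4c/γ) · sinβ cosφ / [1 − cos(β − φ)]
    = (4·40.0/17.5) · sin55.0°·cos14.3° / [1 − cos(40.7°)]
    = 9.143 · 0.8192·0.9690 / [1 − 0.7581]
    = 9.143 · 0.7938 / 0.2419
    = 30.01 m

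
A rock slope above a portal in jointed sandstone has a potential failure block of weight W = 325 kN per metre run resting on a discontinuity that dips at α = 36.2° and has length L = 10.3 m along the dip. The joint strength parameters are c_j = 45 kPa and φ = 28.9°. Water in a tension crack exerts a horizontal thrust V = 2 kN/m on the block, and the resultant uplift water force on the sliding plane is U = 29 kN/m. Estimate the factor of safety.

Resolving the block weight along and normal to the plane and applying the Mohr–Coulomb strength on the joint:
N' = W cosα − U − V sinα = 325·cos36.2° − 29 − 2·sin36.2° = 232.1 kN/m
Driving force T = W sinα + V cosα = 325·sin36.2° + 2·cos36.2° = 193.6 kN/m
Resisting force R = c_j·L + N'·tanφ = 45·10.3 + 232.1·tan28.9° = 463.5 + 128.1 = 591.6 kN/m
FS = R / T = 591.6 / 193.6 = 3.056

FS = 3.06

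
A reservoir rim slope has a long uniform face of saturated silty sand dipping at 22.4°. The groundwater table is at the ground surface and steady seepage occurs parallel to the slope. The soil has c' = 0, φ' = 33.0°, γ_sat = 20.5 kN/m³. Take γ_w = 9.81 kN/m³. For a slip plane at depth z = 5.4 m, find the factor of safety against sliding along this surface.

FS = 0.82

With seepage parallel to the slope and the water table at the surface, the effective normal stress on the slip plane uses the buoyant unit weight γ' = γ_sat − γ_w while the driving shear stress uses γ_sat:
FS = [c' + γ' z cos²β tanφ'] / [γ_sat z sinβ cosβ]
(For c' = 0 this reduces to FS = (γ'/γ_sat)·tanφ'/tanβ.)
γ' = 20.5 − 9.81 = 10.69 kN/m³
Numerator = 0.0 + 10.69·5.4·cos²22.4°·tan33.0° = 0.0 + 10.69·5.4·0.8548·0.6494 = 32.044 kPa
Denominator = 20.5·5.4·sin22.4°·cos22.4° = 20.5·5.4·0.3811·0.9245 = 39.002 kPa
FS = 32.044 / 39.002 = 0.822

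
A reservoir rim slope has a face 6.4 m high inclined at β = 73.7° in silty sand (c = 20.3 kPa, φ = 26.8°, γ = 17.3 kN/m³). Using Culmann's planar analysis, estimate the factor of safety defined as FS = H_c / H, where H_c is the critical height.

H_c = (4c/γ) · sinβ cosφ / [1 − cos(β − φ)]
    = (4·20.3/17.3) · sin73.7°·cos26.8° / [1 − cos46.9°]
    = 4.694 · 0.8567 / 0.3167 = 12.70 m
FS = H_c / H = 12.70 / 6.4 = 1.984

FS = 1.98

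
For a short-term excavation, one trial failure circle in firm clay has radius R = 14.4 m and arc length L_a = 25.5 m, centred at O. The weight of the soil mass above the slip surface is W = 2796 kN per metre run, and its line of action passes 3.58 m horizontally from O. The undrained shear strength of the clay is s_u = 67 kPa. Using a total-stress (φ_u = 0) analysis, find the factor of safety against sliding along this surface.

FS = 2.46

Taking moments about the centre O, the resisting moment is provided by the undrained shear strength acting along the arc:
M_R = s_u·L_a·R = 67·25.50·14.4 = 24602.4 kN·m/m
M_D = W·d = 2796·3.58 = 10009.7 kN·m/m
FS = M_R / M_D = 24602.4 / 10009.7 = 2.458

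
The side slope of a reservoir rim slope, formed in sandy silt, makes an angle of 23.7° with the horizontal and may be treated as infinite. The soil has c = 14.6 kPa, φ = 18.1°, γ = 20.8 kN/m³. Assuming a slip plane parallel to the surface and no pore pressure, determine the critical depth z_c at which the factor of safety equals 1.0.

z_c = 7.47 m

Setting FS = 1.00 in FS = [c + γz cos²β tanφ] / [γz sinβ cosβ] and solving for z:
z = c / [γ cosβ (FS·sinβ − cosβ·tanφ)]
  = 14.6 / [20.8·cos23.7°·(1.00·sin23.7° − cos23.7°·tan18.1°)]
  = 14.6 / [20.8·0.9157·(1.00·0.4019 − 0.9157·0.3269)]
  = 14.6 / 1.9553 = 7.467 m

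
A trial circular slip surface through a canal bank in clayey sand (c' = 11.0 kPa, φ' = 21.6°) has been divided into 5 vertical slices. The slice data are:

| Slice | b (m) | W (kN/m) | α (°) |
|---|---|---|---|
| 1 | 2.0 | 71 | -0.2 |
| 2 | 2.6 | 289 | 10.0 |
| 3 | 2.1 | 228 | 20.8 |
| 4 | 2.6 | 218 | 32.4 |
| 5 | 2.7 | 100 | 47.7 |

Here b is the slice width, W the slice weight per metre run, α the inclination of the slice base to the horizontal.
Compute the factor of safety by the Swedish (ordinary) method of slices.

FS = 1.49

Ordinary method of slices: FS = Σ[c'·Δl_i + (W_i cosα_i)·tanφ'] / Σ W_i sinα_i, with Δl_i = b_i / cosα_i.
Slice 1: Δl = 2.0/cos(-0.2°) = 2.000 m; N'_1 = 71·cos(-0.2°) = 71.0; c'Δl = 22.00; W sinα = -0.2
Slice 2: Δl = 2.6/cos10.0° = 2.640 m; N'_2 = 289·cos10.0° = 284.6; c'Δl = 29.04; W sinα = 50.2
Slice 3: Δl = 2.1/cos20.8° = 2.246 m; N'_3 = 228·cos20.8° = 213.1; c'Δl = 24.71; W sinα = 81.0
Slice 4: Δl = 2.6/cos32.4° = 3.079 m; N'_4 = 218·cos32.4° = 184.1; c'Δl = 33.87; W sinα = 116.8
Slice 5: Δl = 2.7/cos47.7° = 4.012 m; N'_5 = 100·cos47.7° = 67.3; c'Δl = 44.13; W sinα = 74.0
Σc'Δl = 153.8 kN/m; ΣN' = 820.1 kN/m; ΣW sinα = 321.7 kN/m
Resisting = 153.8 + 820.1·tan21.6° = 153.8 + 324.7 = 478.5 kN/m
FS = 478.5 / 321.7 = 1.487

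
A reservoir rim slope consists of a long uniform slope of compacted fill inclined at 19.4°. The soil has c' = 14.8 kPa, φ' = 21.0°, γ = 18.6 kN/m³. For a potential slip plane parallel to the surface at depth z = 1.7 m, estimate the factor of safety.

FS = 2.58

For an infinite slope with a slip plane parallel to the surface (no pore pressure): FS = [c' + γz cos²β tanφ'] / [γz sinβ cosβ].
γz = 18.6·1.7 = 31.62 kN/m²
Numerator = 14.8 + 31.62·cos²19.4°·tan21.0° = 14.8 + 31.62·0.8897·0.3839 = 25.599 kPa
Denominator = 31.62·sin19.4°·cos19.4° = 31.62·0.3322·0.9432 = 9.907 kPa
FS = 25.599 / 9.907 = 2.584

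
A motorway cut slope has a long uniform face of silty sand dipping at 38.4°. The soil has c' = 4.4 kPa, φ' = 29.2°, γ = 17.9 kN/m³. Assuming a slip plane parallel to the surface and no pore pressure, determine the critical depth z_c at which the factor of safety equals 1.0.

Setting FS = 1.00 in FS = [c' + γz cos²β tanφ'] / [γz sinβ cosβ] and solving for z:
z = c' / [γ cosβ (FS·sinβ − cosβ·tanφ')]
  = 4.4 / [17.9·cos38.4°·(1.00·sin38.4° − cos38.4°·tan29.2°)]
  = 4.4 / [17.9·0.7837·(1.00·0.6211 − 0.7837·0.5589)]
  = 4.4 / 2.5693 = 1.713 m

z_c = 1.71 m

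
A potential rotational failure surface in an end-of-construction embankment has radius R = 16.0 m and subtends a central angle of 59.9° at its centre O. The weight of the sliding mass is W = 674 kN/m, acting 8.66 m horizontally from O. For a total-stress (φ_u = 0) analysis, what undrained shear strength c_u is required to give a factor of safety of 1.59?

FS = c_u·L_a·R / (W·d), so c_u = FS·W·d / (L_a·R).
Arc length L_a = R·θ = 16.0·(59.9°·π/180) = 16.0·1.0455 = 16.73 m
c_u = 1.59·674·8.66 / (16.73·16.0) = 9280.6 / 267.64 = 34.68 kPa

c_u = 34.7 kPa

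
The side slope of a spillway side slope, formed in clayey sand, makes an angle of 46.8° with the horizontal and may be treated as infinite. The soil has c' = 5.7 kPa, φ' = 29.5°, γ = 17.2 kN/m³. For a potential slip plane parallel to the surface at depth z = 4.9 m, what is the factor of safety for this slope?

For an infinite slope with a slip plane parallel to the surface (no pore pressure): FS = [c' + γz cos²β tanφ'] / [γz sinβ cosβ].
γz = 17.2·4.9 = 84.28 kN/m²
Numerator = 5.7 + 84.28·cos²46.8°·tan29.5° = 5.7 + 84.28·0.4686·0.5658 = 28.045 kPa
Denominator = 84.28·sin46.8°·cos46.8° = 84.28·0.7290·0.6845 = 42.057 kPa
FS = 28.045 / 42.057 = 0.667

FS = 0.67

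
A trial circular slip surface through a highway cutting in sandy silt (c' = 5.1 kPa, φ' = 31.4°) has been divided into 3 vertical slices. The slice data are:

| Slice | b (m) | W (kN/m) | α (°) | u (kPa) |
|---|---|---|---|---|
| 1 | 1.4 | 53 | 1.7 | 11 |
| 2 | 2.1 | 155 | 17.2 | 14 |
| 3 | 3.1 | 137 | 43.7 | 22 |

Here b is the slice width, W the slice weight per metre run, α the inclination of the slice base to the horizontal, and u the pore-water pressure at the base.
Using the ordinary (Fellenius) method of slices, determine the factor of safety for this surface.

FS = 0.97

Ordinary method of slices: FS = Σ[c'·Δl_i + (W_i cosα_i − u_i·Δl_i)·tanφ'] / Σ W_i sinα_i, with Δl_i = b_i / cosα_i.
Slice 1: Δl = 1.4/cos1.7° = 1.401 m; N'_1 = 53·cos1.7° − 11·1.401 = 37.6; c'Δl = 7.14; W sinα = 1.6
Slice 2: Δl = 2.1/cos17.2° = 2.198 m; N'_2 = 155·cos17.2° − 14·2.198 = 117.3; c'Δl = 11.21; W sinα = 45.8
Slice 3: Δl = 3.1/cos43.7° = 4.288 m; N'_3 = 137·cos43.7° − 22·4.288 = 4.7; c'Δl = 21.87; W sinα = 94.7
Σc'Δl = 40.2 kN/m; ΣN' = 159.6 kN/m; ΣW sinα = 142.1 kN/m
Resisting = 40.2 + 159.6·tan31.4° = 40.2 + 97.4 = 137.6 kN/m
FS = 137.6 / 142.1 = 0.969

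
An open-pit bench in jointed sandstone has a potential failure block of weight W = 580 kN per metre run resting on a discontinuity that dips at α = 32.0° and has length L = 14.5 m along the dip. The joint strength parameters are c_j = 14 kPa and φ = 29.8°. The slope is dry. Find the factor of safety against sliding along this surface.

FS = 1.58

Resolving the block weight along and normal to the plane and applying the Mohr–Coulomb strength on the joint:
N' = W cosα = 580·cos32.0° = 491.9 kN/m
Driving force T = W sinα = 580·sin32.0° = 307.4 kN/m
Resisting force R = c_j·L + N'·tanφ = 14·14.5 + 491.9·tan29.8° = 203.0 + 281.7 = 484.7 kN/m
FS = R / T = 484.7 / 307.4 = 1.577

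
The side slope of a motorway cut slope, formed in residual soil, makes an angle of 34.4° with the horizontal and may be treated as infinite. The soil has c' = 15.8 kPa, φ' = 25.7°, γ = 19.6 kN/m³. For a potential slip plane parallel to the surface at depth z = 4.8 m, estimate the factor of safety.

FS = 1.06

For an infinite slope with a slip plane parallel to the surface (no pore pressure): FS = [c' + γz cos²β tanφ'] / [γz sinβ cosβ].
γz = 19.6·4.8 = 94.08 kN/m²
Numerator = 15.8 + 94.08·cos²34.4°·tan25.7° = 15.8 + 94.08·0.6808·0.4813 = 46.626 kPa
Denominator = 94.08·sin34.4°·cos34.4° = 94.08·0.5650·0.8251 = 43.857 kPa
FS = 46.626 / 43.857 = 1.063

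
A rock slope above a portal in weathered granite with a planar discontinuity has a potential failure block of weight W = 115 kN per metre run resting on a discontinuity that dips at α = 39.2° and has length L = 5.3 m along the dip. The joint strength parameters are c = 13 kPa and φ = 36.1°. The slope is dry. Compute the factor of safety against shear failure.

Resolving the block weight along and normal to the plane and applying the Mohr–Coulomb strength on the joint:
N' = W cosα = 115·cos39.2° = 89.1 kN/m
Driving force T = W sinα = 115·sin39.2° = 72.7 kN/m
Resisting force R = c·L + N'·tanφ = 13·5.3 + 89.1·tan36.1° = 68.9 + 65.0 = 133.9 kN/m
FS = R / T = 133.9 / 72.7 = 1.842

FS = 1.84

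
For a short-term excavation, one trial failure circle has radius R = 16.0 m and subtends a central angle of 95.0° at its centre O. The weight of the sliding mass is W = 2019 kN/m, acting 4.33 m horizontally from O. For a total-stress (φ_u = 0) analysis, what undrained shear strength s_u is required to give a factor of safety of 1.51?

s_u = 31.1 kPa

FS = s_u·L_a·R / (W·d), so s_u = FS·W·d / (L_a·R).
Arc length L_a = R·θ = 16.0·(95.0°·π/180) = 16.0·1.6581 = 26.53 m
s_u = 1.51·2019·4.33 / (26.53·16.0) = 13200.8 / 424.46 = 31.10 kPa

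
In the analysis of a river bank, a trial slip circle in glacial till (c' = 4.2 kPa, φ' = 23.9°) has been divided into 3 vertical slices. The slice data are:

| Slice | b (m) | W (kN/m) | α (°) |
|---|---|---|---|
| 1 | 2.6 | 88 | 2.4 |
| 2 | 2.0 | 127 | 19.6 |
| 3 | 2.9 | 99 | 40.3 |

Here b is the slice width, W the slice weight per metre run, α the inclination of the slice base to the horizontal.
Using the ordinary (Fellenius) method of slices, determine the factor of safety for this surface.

FS = 1.46

Ordinary method of slices: FS = Σ[c'·Δl_i + (W_i cosα_i)·tanφ'] / Σ W_i sinα_i, with Δl_i = b_i / cosα_i.
Slice 1: Δl = 2.6/cos2.4° = 2.602 m; N'_1 = 88·cos2.4° = 87.9; c'Δl = 10.93; W sinα = 3.7
Slice 2: Δl = 2.0/cos19.6° = 2.123 m; N'_2 = 127·cos19.6° = 119.6; c'Δl = 8.92; W sinα = 42.6
Slice 3: Δl = 2.9/cos40.3° = 3.802 m; N'_3 = 99·cos40.3° = 75.5; c'Δl = 15.97; W sinα = 64.0
Σc'Δl = 35.8 kN/m; ΣN' = 283.1 kN/m; ΣW sinα = 110.3 kN/m
Resisting = 35.8 + 283.1·tan23.9° = 35.8 + 125.4 = 161.3 kN/m
FS = 161.3 / 110.3 = 1.462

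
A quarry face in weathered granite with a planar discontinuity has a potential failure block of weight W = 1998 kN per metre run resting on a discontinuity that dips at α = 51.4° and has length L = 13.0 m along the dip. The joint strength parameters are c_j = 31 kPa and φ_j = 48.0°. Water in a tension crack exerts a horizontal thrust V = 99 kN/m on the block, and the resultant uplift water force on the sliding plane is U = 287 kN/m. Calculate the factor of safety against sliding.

FS = 0.85

Resolving the block weight along and normal to the plane and applying the Mohr–Coulomb strength on the joint:
N' = W cosα − U − V sinα = 1998·cos51.4° − 287 − 99·sin51.4° = 882.1 kN/m
Driving force T = W sinα + V cosα = 1998·sin51.4° + 99·cos51.4° = 1623.2 kN/m
Resisting force R = c_j·L + N'·tanφ_j = 31·13.0 + 882.1·tan48.0° = 403.0 + 979.7 = 1382.7 kN/m
FS = R / T = 1382.7 / 1623.2 = 0.852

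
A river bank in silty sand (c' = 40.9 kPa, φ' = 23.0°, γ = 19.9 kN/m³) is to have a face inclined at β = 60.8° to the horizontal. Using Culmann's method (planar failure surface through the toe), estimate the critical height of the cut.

Culmann's analysis gives the critical failure plane at α_cr = (β + φ')/2 = (60.8 + 23.0)/2 = 41.9°, and the critical height
H_c = (4c'/γ) · sinβ cosφ' / [1 − cos(β − φ')]
    = (4·40.9/19.9) · sin60.8°·cos23.0° / [1 − cos(37.8°)]
    = 8.221 · 0.8729·0.9205 / [1 − 0.7902]
    = 8.221 · 0.8035 / 0.2098
    = 31.48 m

H_c = 31.48 m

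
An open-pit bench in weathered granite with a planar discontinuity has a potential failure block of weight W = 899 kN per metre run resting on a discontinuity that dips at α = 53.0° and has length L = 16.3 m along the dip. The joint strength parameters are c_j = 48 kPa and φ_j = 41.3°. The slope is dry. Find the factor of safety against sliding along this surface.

Resolving the block weight along and normal to the plane and applying the Mohr–Coulomb strength on the joint:
N' = W cosα = 899·cos53.0° = 541.0 kN/m
Driving force T = W sinα = 899·sin53.0° = 718.0 kN/m
Resisting force R = c_j·L + N'·tanφ_j = 48·16.3 + 541.0·tan41.3° = 782.4 + 475.3 = 1257.7 kN/m
FS = R / T = 1257.7 / 718.0 = 1.752

FS = 1.75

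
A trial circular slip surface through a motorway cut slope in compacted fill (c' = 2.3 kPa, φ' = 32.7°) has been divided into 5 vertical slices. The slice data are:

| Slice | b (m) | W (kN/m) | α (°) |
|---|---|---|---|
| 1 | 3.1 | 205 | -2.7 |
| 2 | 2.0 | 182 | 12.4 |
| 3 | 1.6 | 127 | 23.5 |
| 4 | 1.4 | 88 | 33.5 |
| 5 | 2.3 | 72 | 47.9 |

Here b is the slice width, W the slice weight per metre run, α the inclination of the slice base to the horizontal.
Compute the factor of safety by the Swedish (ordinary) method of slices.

Ordinary method of slices: FS = Σ[c'·Δl_i + (W_i cosα_i)·tanφ'] / Σ W_i sinα_i, with Δl_i = b_i / cosα_i.
Slice 1: Δl = 3.1/cos(-2.7°) = 3.103 m; N'_1 = 205·cos(-2.7°) = 204.8; c'Δl = 7.14; W sinα = -9.7
Slice 2: Δl = 2.0/cos12.4° = 2.048 m; N'_2 = 182·cos12.4° = 177.8; c'Δl = 4.71; W sinα = 39.1
Slice 3: Δl = 1.6/cos23.5° = 1.745 m; N'_3 = 127·cos23.5° = 116.5; c'Δl = 4.01; W sinα = 50.6
Slice 4: Δl = 1.4/cos33.5° = 1.679 m; N'_4 = 88·cos33.5° = 73.4; c'Δl = 3.86; W sinα = 48.6
Slice 5: Δl = 2.3/cos47.9° = 3.431 m; N'_5 = 72·cos47.9° = 48.3; c'Δl = 7.89; W sinα = 53.4
Σc'Δl = 27.6 kN/m; ΣN' = 620.6 kN/m; ΣW sinα = 182.1 kN/m
Resisting = 27.6 + 620.6·tan32.7° = 27.6 + 398.4 = 426.1 kN/m
FS = 426.1 / 182.1 = 2.340

FS = 2.34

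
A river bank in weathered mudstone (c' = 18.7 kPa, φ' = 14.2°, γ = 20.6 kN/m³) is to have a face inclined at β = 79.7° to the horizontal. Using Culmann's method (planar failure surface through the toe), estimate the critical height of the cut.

Culmann's analysis gives the critical failure plane at α_cr = (β + φ')/2 = (79.7 + 14.2)/2 = 47.0°, and the critical height
H_c = (4c'/γ) · sinβ cosφ' / [1 − cos(β − φ')]
    = (4·18.7/20.6) · sin79.7°·cos14.2° / [1 − cos(65.5°)]
    = 3.631 · 0.9839·0.9694 / [1 − 0.4147]
    = 3.631 · 0.9538 / 0.5853
    = 5.92 m

H_c = 5.92 m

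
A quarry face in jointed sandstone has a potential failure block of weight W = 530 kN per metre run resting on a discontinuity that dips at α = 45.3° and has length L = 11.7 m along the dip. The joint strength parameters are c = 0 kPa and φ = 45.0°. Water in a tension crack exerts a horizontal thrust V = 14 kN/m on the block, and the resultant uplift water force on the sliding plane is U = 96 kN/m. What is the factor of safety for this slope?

Resolving the block weight along and normal to the plane and applying the Mohr–Coulomb strength on the joint:
N' = W cosα − U − V sinα = 530·cos45.3° − 96 − 14·sin45.3° = 266.8 kN/m
Driving force T = W sinα + V cosα = 530·sin45.3° + 14·cos45.3° = 386.6 kN/m
Resisting force R = c·L + N'·tanφ = 0·11.7 + 266.8·tan45.0° = 0.0 + 266.8 = 266.8 kN/m
FS = R / T = 266.8 / 386.6 = 0.690

FS = 0.69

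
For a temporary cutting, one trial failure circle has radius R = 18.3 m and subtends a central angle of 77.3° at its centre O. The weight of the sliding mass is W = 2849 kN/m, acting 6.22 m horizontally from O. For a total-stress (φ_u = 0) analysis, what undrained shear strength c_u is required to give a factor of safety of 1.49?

c_u = 58.4 kPa

FS = c_u·L_a·R / (W·d), so c_u = FS·W·d / (L_a·R).
Arc length L_a = R·θ = 18.3·(77.3°·π/180) = 18.3·1.3491 = 24.69 m
c_u = 1.49·2849·6.22 / (24.69·18.3) = 26404.0 / 451.81 = 58.44 kPa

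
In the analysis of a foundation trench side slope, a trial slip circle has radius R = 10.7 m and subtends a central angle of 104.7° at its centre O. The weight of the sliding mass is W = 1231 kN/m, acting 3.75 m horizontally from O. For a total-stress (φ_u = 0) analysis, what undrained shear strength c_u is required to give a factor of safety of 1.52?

FS = c_u·L_a·R / (W·d), so c_u = FS·W·d / (L_a·R).
Arc length L_a = R·θ = 10.7·(104.7°·π/180) = 10.7·1.8274 = 19.55 m
c_u = 1.52·1231·3.75 / (19.55·10.7) = 7016.7 / 209.21 = 33.54 kPa

c_u = 33.5 kPa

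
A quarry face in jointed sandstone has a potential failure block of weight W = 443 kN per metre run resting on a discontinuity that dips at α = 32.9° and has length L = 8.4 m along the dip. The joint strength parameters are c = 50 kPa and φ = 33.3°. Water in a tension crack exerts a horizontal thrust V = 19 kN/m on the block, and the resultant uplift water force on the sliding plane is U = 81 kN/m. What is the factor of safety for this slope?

Resolving the block weight along and normal to the plane and applying the Mohr–Coulomb strength on the joint:
N' = W cosα − U − V sinα = 443·cos32.9° − 81 − 19·sin32.9° = 280.6 kN/m
Driving force T = W sinα + V cosα = 443·sin32.9° + 19·cos32.9° = 256.6 kN/m
Resisting force R = c·L + N'·tanφ = 50·8.4 + 280.6·tan33.3° = 420.0 + 184.3 = 604.3 kN/m
FS = R / T = 604.3 / 256.6 = 2.355

FS = 2.36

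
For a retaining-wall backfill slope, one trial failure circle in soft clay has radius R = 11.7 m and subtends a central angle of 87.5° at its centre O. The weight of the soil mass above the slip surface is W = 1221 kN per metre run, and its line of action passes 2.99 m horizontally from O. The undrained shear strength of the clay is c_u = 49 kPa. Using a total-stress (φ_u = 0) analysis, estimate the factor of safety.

Taking moments about the centre O, the resisting moment is provided by the undrained shear strength acting along the arc:
Arc length L_a = R·θ = 11.7·(87.5°·π/180) = 11.7·1.5272 = 17.87 m
M_R = c_u·L_a·R = 49·17.87·11.7 = 10243.6 kN·m/m
M_D = W·d = 1221·2.99 = 3650.8 kN·m/m
FS = M_R / M_D = 10243.6 / 3650.8 = 2.806

FS = 2.81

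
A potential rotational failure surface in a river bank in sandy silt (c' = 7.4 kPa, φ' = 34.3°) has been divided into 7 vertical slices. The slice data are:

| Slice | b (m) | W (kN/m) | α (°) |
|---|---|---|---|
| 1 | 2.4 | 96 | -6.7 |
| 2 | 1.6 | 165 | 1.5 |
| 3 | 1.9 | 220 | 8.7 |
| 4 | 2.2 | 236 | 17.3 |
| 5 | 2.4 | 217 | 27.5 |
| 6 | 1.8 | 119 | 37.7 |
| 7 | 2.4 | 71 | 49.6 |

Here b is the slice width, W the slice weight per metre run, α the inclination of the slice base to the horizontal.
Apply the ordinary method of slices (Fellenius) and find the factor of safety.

Ordinary method of slices: FS = Σ[c'·Δl_i + (W_i cosα_i)·tanφ'] / Σ W_i sinα_i, with Δl_i = b_i / cosα_i.
Slice 1: Δl = 2.4/cos(-6.7°) = 2.417 m; N'_1 = 96·cos(-6.7°) = 95.3; c'Δl = 17.88; W sinα = -11.2
Slice 2: Δl = 1.6/cos1.5° = 1.601 m; N'_2 = 165·cos1.5° = 164.9; c'Δl = 11.84; W sinα = 4.3
Slice 3: Δl = 1.9/cos8.7° = 1.922 m; N'_3 = 220·cos8.7° = 217.5; c'Δl = 14.22; W sinα = 33.3
Slice 4: Δl = 2.2/cos17.3° = 2.304 m; N'_4 = 236·cos17.3° = 225.3; c'Δl = 17.05; W sinα = 70.2
Slice 5: Δl = 2.4/cos27.5° = 2.706 m; N'_5 = 217·cos27.5° = 192.5; c'Δl = 20.02; W sinα = 100.2
Slice 6: Δl = 1.8/cos37.7° = 2.275 m; N'_6 = 119·cos37.7° = 94.2; c'Δl = 16.83; W sinα = 72.8
Slice 7: Δl = 2.4/cos49.6° = 3.703 m; N'_7 = 71·cos49.6° = 46.0; c'Δl = 27.40; W sinα = 54.1
Σc'Δl = 125.3 kN/m; ΣN' = 1035.7 kN/m; ΣW sinα = 323.6 kN/m
Resisting = 125.3 + 1035.7·tan34.3° = 125.3 + 706.5 = 831.8 kN/m
FS = 831.8 / 323.6 = 2.570

FS = 2.57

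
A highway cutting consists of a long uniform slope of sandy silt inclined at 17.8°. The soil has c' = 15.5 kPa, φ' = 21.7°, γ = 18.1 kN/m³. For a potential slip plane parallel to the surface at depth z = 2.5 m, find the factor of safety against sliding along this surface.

FS = 2.42

For an infinite slope with a slip plane parallel to the surface (no pore pressure): FS = [c' + γz cos²β tanφ'] / [γz sinβ cosβ].
γz = 18.1·2.5 = 45.25 kN/m²
Numerator = 15.5 + 45.25·cos²17.8°·tan21.7° = 15.5 + 45.25·0.9066·0.3979 = 31.824 kPa
Denominator = 45.25·sin17.8°·cos17.8° = 45.25·0.3057·0.9521 = 13.171 kPa
FS = 31.824 / 13.171 = 2.416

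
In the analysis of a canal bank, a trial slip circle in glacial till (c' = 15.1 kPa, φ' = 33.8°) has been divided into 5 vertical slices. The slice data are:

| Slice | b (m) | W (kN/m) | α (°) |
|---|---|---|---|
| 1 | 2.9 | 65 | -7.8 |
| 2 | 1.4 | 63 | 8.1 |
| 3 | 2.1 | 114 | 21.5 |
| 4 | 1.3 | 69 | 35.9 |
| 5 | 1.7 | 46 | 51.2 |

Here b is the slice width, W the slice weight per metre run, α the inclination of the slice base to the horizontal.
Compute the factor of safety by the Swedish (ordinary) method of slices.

Ordinary method of slices: FS = Σ[c'·Δl_i + (W_i cosα_i)·tanφ'] / Σ W_i sinα_i, with Δl_i = b_i / cosα_i.
Slice 1: Δl = 2.9/cos(-7.8°) = 2.927 m; N'_1 = 65·cos(-7.8°) = 64.4; c'Δl = 44.20; W sinα = -8.8
Slice 2: Δl = 1.4/cos8.1° = 1.414 m; N'_2 = 63·cos8.1° = 62.4; c'Δl = 21.35; W sinα = 8.9
Slice 3: Δl = 2.1/cos21.5° = 2.257 m; N'_3 = 114·cos21.5° = 106.1; c'Δl = 34.08; W sinα = 41.8
Slice 4: Δl = 1.3/cos35.9° = 1.605 m; N'_4 = 69·cos35.9° = 55.9; c'Δl = 24.23; W sinα = 40.5
Slice 5: Δl = 1.7/cos51.2° = 2.713 m; N'_5 = 46·cos51.2° = 28.8; c'Δl = 40.97; W sinα = 35.8
Σc'Δl = 164.8 kN/m; ΣN' = 317.6 kN/m; ΣW sinα = 118.1 kN/m
Resisting = 164.8 + 317.6·tan33.8° = 164.8 + 212.6 = 377.4 kN/m
FS = 377.4 / 118.1 = 3.195

FS = 3.19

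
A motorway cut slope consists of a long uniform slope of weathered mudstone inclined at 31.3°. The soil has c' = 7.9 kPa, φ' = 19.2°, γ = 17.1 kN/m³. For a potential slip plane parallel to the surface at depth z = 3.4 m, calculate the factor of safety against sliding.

FS = 0.88

For an infinite slope with a slip plane parallel to the surface (no pore pressure): FS = [c' + γz cos²β tanφ'] / [γz sinβ cosβ].
γz = 17.1·3.4 = 58.14 kN/m²
Numerator = 7.9 + 58.14·cos²31.3°·tan19.2° = 7.9 + 58.14·0.7301·0.3482 = 22.682 kPa
Denominator = 58.14·sin31.3°·cos31.3° = 58.14·0.5195·0.8545 = 25.809 kPa
FS = 22.682 / 25.809 = 0.879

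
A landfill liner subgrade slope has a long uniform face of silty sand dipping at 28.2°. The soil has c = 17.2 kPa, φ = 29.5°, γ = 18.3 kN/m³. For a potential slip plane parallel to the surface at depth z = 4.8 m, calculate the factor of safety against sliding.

For an infinite slope with a slip plane parallel to the surface (no pore pressure): FS = [c + γz cos²β tanφ] / [γz sinβ cosβ].
γz = 18.3·4.8 = 87.84 kN/m²
Numerator = 17.2 + 87.84·cos²28.2°·tan29.5° = 17.2 + 87.84·0.7767·0.5658 = 55.800 kPa
Denominator = 87.84·sin28.2°·cos28.2° = 87.84·0.4726·0.8813 = 36.582 kPa
FS = 55.800 / 36.582 = 1.525

FS = 1.53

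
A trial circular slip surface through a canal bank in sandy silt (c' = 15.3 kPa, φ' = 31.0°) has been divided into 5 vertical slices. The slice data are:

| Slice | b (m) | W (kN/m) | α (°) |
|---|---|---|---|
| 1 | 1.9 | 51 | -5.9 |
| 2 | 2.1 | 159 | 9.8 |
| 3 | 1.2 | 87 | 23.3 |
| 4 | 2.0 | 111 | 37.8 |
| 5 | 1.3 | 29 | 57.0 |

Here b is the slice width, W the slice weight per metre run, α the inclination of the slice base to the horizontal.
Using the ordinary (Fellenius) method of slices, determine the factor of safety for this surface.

Ordinary method of slices: FS = Σ[c'·Δl_i + (W_i cosα_i)·tanφ'] / Σ W_i sinα_i, with Δl_i = b_i / cosα_i.
Slice 1: Δl = 1.9/cos(-5.9°) = 1.910 m; N'_1 = 51·cos(-5.9°) = 50.7; c'Δl = 29.22; W sinα = -5.2
Slice 2: Δl = 2.1/cos9.8° = 2.131 m; N'_2 = 159·cos9.8° = 156.7; c'Δl = 32.61; W sinα = 27.1
Slice 3: Δl = 1.2/cos23.3° = 1.307 m; N'_3 = 87·cos23.3° = 79.9; c'Δl = 19.99; W sinα = 34.4
Slice 4: Δl = 2.0/cos37.8° = 2.531 m; N'_4 = 111·cos37.8° = 87.7; c'Δl = 38.73; W sinα = 68.0
Slice 5: Δl = 1.3/cos57.0° = 2.387 m; N'_5 = 29·cos57.0° = 15.8; c'Δl = 36.52; W sinα = 24.3
Σc'Δl = 157.1 kN/m; ΣN' = 390.8 kN/m; ΣW sinα = 148.6 kN/m
Resisting = 157.1 + 390.8·tan31.0° = 157.1 + 234.8 = 391.9 kN/m
FS = 391.9 / 148.6 = 2.637

FS = 2.64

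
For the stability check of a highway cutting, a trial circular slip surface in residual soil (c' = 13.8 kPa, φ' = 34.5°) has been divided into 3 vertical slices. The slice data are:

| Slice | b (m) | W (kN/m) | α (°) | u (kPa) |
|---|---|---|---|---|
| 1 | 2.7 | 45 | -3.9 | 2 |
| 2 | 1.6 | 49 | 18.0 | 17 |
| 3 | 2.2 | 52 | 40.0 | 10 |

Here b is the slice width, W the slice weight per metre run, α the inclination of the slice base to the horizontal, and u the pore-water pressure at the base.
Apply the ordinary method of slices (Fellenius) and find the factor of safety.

FS = 3.24

Ordinary method of slices: FS = Σ[c'·Δl_i + (W_i cosα_i − u_i·Δl_i)·tanφ'] / Σ W_i sinα_i, with Δl_i = b_i / cosα_i.
Slice 1: Δl = 2.7/cos(-3.9°) = 2.706 m; N'_1 = 45·cos(-3.9°) − 2·2.706 = 39.5; c'Δl = 37.35; W sinα = -3.1
Slice 2: Δl = 1.6/cos18.0° = 1.682 m; N'_2 = 49·cos18.0° − 17·1.682 = 18.0; c'Δl = 23.22; W sinα = 15.1
Slice 3: Δl = 2.2/cos40.0° = 2.872 m; N'_3 = 52·cos40.0° − 10·2.872 = 11.1; c'Δl = 39.63; W sinα = 33.4
Σc'Δl = 100.2 kN/m; ΣN' = 68.6 kN/m; ΣW sinα = 45.5 kN/m
Resisting = 100.2 + 68.6·tan34.5° = 100.2 + 47.1 = 147.3 kN/m
FS = 147.3 / 45.5 = 3.238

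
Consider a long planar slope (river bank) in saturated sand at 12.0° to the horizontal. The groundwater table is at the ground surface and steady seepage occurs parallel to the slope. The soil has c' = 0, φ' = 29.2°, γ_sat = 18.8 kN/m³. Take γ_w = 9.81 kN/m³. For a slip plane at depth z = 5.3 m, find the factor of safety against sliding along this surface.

With seepage parallel to the slope and the water table at the surface, the effective normal stress on the slip plane uses the buoyant unit weight γ' = γ_sat − γ_w while the driving shear stress uses γ_sat:
FS = [c' + γ' z cos²β tanφ'] / [γ_sat z sinβ cosβ]
(For c' = 0 this reduces to FS = (γ'/γ_sat)·tanφ'/tanβ.)
γ' = 18.8 − 9.81 = 8.99 kN/m³
Numerator = 0.0 + 8.99·5.3·cos²12.0°·tan29.2° = 0.0 + 8.99·5.3·0.9568·0.5589 = 25.478 kPa
Denominator = 18.8·5.3·sin12.0°·cos12.0° = 18.8·5.3·0.2079·0.9781 = 20.264 kPa
FS = 25.478 / 20.264 = 1.257

FS = 1.26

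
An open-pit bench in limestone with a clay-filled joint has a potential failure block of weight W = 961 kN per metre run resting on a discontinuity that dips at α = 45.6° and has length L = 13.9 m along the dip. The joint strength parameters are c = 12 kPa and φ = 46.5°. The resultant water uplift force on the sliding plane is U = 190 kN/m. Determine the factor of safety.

FS = 0.98

Resolving the block weight along and normal to the plane and applying the Mohr–Coulomb strength on the joint:
N' = W cosα − U = 961·cos45.6° − 190 = 482.4 kN/m
Driving force T = W sinα = 961·sin45.6° = 686.6 kN/m
Resisting force R = c·L + N'·tanφ = 12·13.9 + 482.4·tan46.5° = 166.8 + 508.3 = 675.1 kN/m
FS = R / T = 675.1 / 686.6 = 0.983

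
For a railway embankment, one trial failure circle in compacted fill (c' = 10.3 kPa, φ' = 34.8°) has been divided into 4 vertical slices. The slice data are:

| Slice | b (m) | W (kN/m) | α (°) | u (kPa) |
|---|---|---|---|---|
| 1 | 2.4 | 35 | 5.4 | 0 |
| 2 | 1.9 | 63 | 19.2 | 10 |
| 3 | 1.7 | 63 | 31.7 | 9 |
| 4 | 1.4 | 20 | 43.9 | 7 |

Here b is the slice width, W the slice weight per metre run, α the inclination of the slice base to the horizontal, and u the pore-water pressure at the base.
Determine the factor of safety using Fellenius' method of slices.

Ordinary method of slices: FS = Σ[c'·Δl_i + (W_i cosα_i − u_i·Δl_i)·tanφ'] / Σ W_i sinα_i, with Δl_i = b_i / cosα_i.
Slice 1: Δl = 2.4/cos5.4° = 2.411 m; N'_1 = 35·cos5.4° − 0·2.411 = 34.8; c'Δl = 24.83; W sinα = 3.3
Slice 2: Δl = 1.9/cos19.2° = 2.012 m; N'_2 = 63·cos19.2° − 10·2.012 = 39.4; c'Δl = 20.72; W sinα = 20.7
Slice 3: Δl = 1.7/cos31.7° = 1.998 m; N'_3 = 63·cos31.7° − 9·1.998 = 35.6; c'Δl = 20.58; W sinα = 33.1
Slice 4: Δl = 1.4/cos43.9° = 1.943 m; N'_4 = 20·cos43.9° − 7·1.943 = 0.8; c'Δl = 20.01; W sinα = 13.9
Σc'Δl = 86.1 kN/m; ΣN' = 110.6 kN/m; ΣW sinα = 71.0 kN/m
Resisting = 86.1 + 110.6·tan34.8° = 86.1 + 76.9 = 163.0 kN/m
FS = 163.0 / 71.0 = 2.297

FS = 2.30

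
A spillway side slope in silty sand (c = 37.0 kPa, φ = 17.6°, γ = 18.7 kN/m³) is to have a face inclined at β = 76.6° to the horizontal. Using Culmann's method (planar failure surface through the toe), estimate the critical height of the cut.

Culmann's analysis gives the critical failure plane at α_cr = (β + φ)/2 = (76.6 + 17.6)/2 = 47.1°, and the critical height
H_c = (4c/γ) · sinβ cosφ / [1 − cos(β − φ)]
    = (4·37.0/18.7) · sin76.6°·cos17.6° / [1 − cos(59.0°)]
    = 7.914 · 0.9728·0.9532 / [1 − 0.5150]
    = 7.914 · 0.9272 / 0.4850
    = 15.13 m

H_c = 15.13 m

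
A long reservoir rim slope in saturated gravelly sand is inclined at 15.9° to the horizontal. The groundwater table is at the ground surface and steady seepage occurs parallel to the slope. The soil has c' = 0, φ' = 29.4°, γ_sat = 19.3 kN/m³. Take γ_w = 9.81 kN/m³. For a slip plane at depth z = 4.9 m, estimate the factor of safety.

FS = 0.97

With seepage parallel to the slope and the water table at the surface, the effective normal stress on the slip plane uses the buoyant unit weight γ' = γ_sat − γ_w while the driving shear stress uses γ_sat:
FS = [c' + γ' z cos²β tanφ'] / [γ_sat z sinβ cosβ]
(For c' = 0 this reduces to FS = (γ'/γ_sat)·tanφ'/tanβ.)
γ' = 19.3 − 9.81 = 9.49 kN/m³
Numerator = 0.0 + 9.49·4.9·cos²15.9°·tan29.4° = 0.0 + 9.49·4.9·0.9249·0.5635 = 24.235 kPa
Denominator = 19.3·4.9·sin15.9°·cos15.9° = 19.3·4.9·0.2740·0.9617 = 24.917 kPa
FS = 24.235 / 24.917 = 0.973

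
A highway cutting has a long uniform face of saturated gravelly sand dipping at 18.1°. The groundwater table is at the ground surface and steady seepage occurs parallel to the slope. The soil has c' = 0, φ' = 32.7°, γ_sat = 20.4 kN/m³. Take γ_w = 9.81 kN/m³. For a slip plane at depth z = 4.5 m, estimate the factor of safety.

FS = 1.02

With seepage parallel to the slope and the water table at the surface, the effective normal stress on the slip plane uses the buoyant unit weight γ' = γ_sat − γ_w while the driving shear stress uses γ_sat:
FS = [c' + γ' z cos²β tanφ'] / [γ_sat z sinβ cosβ]
(For c' = 0 this reduces to FS = (γ'/γ_sat)·tanφ'/tanβ.)
γ' = 20.4 − 9.81 = 10.59 kN/m³
Numerator = 0.0 + 10.59·4.5·cos²18.1°·tan32.7° = 0.0 + 10.59·4.5·0.9035·0.6420 = 27.641 kPa
Denominator = 20.4·4.5·sin18.1°·cos18.1° = 20.4·4.5·0.3107·0.9505 = 27.109 kPa
FS = 27.641 / 27.109 = 1.020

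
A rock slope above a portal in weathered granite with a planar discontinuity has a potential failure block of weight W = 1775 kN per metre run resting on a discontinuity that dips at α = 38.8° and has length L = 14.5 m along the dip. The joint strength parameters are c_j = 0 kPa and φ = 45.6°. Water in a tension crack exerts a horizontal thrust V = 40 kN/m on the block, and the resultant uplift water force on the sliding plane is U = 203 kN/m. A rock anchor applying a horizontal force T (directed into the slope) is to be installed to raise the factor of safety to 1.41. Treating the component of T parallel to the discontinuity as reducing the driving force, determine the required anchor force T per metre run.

Resolving forces along and normal to the sliding plane, with the horizontal anchor force T adding T·sinα to the effective normal force and T·cosα acting up the plane against the driving force:
FS = [c_jL + (W cosα − U − V sinα + T sinα) tanφ] / [W sinα + V cosα − T cosα]
Without the anchor: N' = 1155.3 kN/m, driving T_d = 1143.4 kN/m, resisting R = 0·14.5 + 1155.3·tan45.6° = 1179.7 kN/m, FS = 1.03.
Setting FS = 1.41 and solving for T:
1.41·(1143.4 − T cos38.8°) = 1179.7 + T sin38.8°·tan45.6°
T·(sin38.8°·tan45.6° + 1.41·cos38.8°) = 1.41·1143.4 − 1179.7
T·(0.6266·1.0212 + 1.41·0.7793) = 1612.2 − 1179.7 = 432.5
T·1.7387 = 432.5
T = 248.7 kN/m

T = 249 kN/m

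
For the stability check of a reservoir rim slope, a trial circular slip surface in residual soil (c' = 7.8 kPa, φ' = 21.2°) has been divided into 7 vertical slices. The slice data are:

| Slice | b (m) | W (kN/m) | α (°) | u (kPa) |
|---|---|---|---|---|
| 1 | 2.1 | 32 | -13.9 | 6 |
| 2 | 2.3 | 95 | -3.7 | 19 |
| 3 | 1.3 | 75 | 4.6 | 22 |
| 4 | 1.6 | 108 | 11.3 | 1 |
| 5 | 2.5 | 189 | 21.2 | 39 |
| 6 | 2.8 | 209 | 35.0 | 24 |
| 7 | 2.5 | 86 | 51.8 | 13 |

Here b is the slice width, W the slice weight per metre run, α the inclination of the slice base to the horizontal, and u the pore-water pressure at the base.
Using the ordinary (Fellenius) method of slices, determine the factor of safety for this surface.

FS = 1.06

Ordinary method of slices: FS = Σ[c'·Δl_i + (W_i cosα_i − u_i·Δl_i)·tanφ'] / Σ W_i sinα_i, with Δl_i = b_i / cosα_i.
Slice 1: Δl = 2.1/cos(-13.9°) = 2.163 m; N'_1 = 32·cos(-13.9°) − 6·2.163 = 18.1; c'Δl = 16.87; W sinα = -7.7
Slice 2: Δl = 2.3/cos(-3.7°) = 2.305 m; N'_2 = 95·cos(-3.7°) − 19·2.305 = 51.0; c'Δl = 17.98; W sinα = -6.1
Slice 3: Δl = 1.3/cos4.6° = 1.304 m; N'_3 = 75·cos4.6° − 22·1.304 = 46.1; c'Δl = 10.17; W sinα = 6.0
Slice 4: Δl = 1.6/cos11.3° = 1.632 m; N'_4 = 108·cos11.3° − 1·1.632 = 104.3; c'Δl = 12.73; W sinα = 21.2
Slice 5: Δl = 2.5/cos21.2° = 2.681 m; N'_5 = 189·cos21.2° − 39·2.681 = 71.6; c'Δl = 20.92; W sinα = 68.3
Slice 6: Δl = 2.8/cos35.0° = 3.418 m; N'_6 = 209·cos35.0° − 24·3.418 = 89.2; c'Δl = 26.66; W sinα = 119.9
Slice 7: Δl = 2.5/cos51.8° = 4.043 m; N'_7 = 86·cos51.8° − 13·4.043 = 0.6; c'Δl = 31.53; W sinα = 67.6
Σc'Δl = 136.9 kN/m; ΣN' = 380.9 kN/m; ΣW sinα = 269.2 kN/m
Resisting = 136.9 + 380.9·tan21.2° = 136.9 + 147.7 = 284.6 kN/m
FS = 284.6 / 269.2 = 1.057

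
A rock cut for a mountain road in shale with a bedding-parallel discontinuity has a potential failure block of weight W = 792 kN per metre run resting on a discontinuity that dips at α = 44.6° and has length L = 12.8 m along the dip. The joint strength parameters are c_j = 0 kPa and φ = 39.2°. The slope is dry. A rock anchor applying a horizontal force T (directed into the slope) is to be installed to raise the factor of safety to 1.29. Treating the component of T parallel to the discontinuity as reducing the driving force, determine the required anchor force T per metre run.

Resolving forces along and normal to the sliding plane, with the horizontal anchor force T adding T·sinα to the effective normal force and T·cosα acting up the plane against the driving force:
FS = [c_jL + (W cosα + T sinα) tanφ] / [W sinα − T cosα]
Without the anchor: N' = 563.9 kN/m, driving T_d = 556.1 kN/m, resisting R = 0·12.8 + 563.9·tan39.2° = 459.9 kN/m, FS = 0.83.
Setting FS = 1.29 and solving for T:
1.29·(556.1 − T cos44.6°) = 459.9 + T sin44.6°·tan39.2°
T·(sin44.6°·tan39.2° + 1.29·cos44.6°) = 1.29·556.1 − 459.9
T·(0.7022·0.8156 + 1.29·0.7120) = 717.4 − 459.9 = 257.5
T·1.4912 = 257.5
T = 172.6 kN/m

T = 173 kN/m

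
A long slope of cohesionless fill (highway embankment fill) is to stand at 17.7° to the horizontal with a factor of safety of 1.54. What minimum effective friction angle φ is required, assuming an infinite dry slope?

φ = 26.2°

FS = tanφ/tanβ ⇒ tanφ = FS · tanβ = 1.54 · tan17.7° = 0.4915
φ = arctan(0.4915) = 26.17°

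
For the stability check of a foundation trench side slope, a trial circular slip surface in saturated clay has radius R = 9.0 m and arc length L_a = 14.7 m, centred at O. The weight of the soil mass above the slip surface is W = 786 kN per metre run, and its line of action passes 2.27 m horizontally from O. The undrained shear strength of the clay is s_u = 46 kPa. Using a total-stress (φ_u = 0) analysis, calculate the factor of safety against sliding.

FS = 3.41

Taking moments about the centre O, the resisting moment is provided by the undrained shear strength acting along the arc:
M_R = s_u·L_a·R = 46·14.70·9.0 = 6085.8 kN·m/m
M_D = W·d = 786·2.27 = 1784.2 kN·m/m
FS = M_R / M_D = 6085.8 / 1784.2 = 3.411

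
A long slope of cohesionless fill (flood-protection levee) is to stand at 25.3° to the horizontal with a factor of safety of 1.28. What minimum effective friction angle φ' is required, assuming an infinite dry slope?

FS = tanφ'/tanβ ⇒ tanφ' = FS · tanβ = 1.28 · tan25.3° = 0.6051
φ' = arctan(0.6051) = 31.18°

φ' = 31.2°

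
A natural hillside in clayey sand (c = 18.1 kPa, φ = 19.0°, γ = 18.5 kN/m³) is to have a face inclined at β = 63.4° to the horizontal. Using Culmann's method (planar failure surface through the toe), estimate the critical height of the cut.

H_c = 11.59 m

Culmann's analysis gives the critical failure plane at α_cr = (β + φ)/2 = (63.4 + 19.0)/2 = 41.2°, and the critical height
H_c = (4c/γ) · sinβ cosφ / [1 − cos(β − φ)]
    = (4·18.1/18.5) · sin63.4°·cos19.0° / [1 − cos(44.4°)]
    = 3.914 · 0.8942·0.9455 / [1 − 0.7145]
    = 3.914 · 0.8454 / 0.2855
    = 11.59 m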